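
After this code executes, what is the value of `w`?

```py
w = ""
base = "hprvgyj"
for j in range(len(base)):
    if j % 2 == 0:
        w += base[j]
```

'hrgj'

j=0: add 'h' → 'h'
j=1: skip
j=2: add 'r' → 'hr'
j=3: skip
j=4: add 'g' → 'hrg'
j=5: skip
j=6: add 'j' → 'hrgj'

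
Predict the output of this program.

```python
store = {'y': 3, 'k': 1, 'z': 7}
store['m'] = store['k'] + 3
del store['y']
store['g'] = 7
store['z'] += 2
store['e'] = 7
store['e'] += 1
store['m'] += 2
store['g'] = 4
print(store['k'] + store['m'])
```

store['m'] = store['k']+3 = 4 → {'y': 3, 'k': 1, 'z': 7, 'm': 4}
del 'y' → {'k': 1, 'z': 7, 'm': 4}
store['g'] = 7 → {'k': 1, 'z': 7, 'm': 4, 'g': 7}
store['z'] = 7+2 = 9 → {'k': 1, 'z': 9, 'm': 4, 'g': 7}
store['e'] = 7 → {'k': 1, 'z': 9, 'm': 4, 'g': 7, 'e': 7}
store['e'] = 7+1 = 8 → {'k': 1, 'z': 9, 'm': 4, 'g': 7, 'e': 8}
store['m'] = 4+2 = 6 → {'k': 1, 'z': 9, 'm': 6, 'g': 7, 'e': 8}
store['g'] = 4 → {'k': 1, 'z': 9, 'm': 6, 'g': 4, 'e': 8}
store['k']+store['m'] = 1+6 = 7

7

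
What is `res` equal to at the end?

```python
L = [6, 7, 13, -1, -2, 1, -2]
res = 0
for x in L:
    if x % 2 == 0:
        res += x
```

2

x=6: even, res = 0+6 = 6
x=7: not even
x=13: not even
x=-1: not even
x=-2: even, res = 6+(-2) = 4
x=1: not even
x=-2: even, res = 4+(-2) = 2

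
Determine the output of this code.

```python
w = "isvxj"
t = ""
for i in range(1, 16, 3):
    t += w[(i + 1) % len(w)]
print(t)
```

vixsj

i=1: add w[2]='v' → 'v'
i=4: add w[0]='i' → 'vi'
i=7: add w[3]='x' → 'vix'
i=10: add w[1]='s' → 'vixs'
i=13: add w[4]='j' → 'vixsj'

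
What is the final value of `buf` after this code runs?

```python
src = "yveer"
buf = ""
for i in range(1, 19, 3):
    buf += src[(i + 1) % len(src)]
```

i=1: add src[2]='e' → 'e'
i=4: add src[0]='y' → 'ey'
i=7: add src[3]='e' → 'eye'
i=10: add src[1]='v' → 'eyev'
i=13: add src[4]='r' → 'eyevr'
i=16: add src[2]='e' → 'eyevre'

'eyevre'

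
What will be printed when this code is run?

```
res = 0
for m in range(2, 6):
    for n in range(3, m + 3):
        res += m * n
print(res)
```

m=2,n=3: res = 0+6 = 6
m=2,n=4: res = 6+8 = 14
m=3,n=3: res = 14+9 = 23
m=3,n=4: res = 23+12 = 35
m=3,n=5: res = 35+15 = 50
m=4,n=3: res = 50+12 = 62
m=4,n=4: res = 62+16 = 78
m=4,n=5: res = 78+20 = 98
m=4,n=6: res = 98+24 = 122
m=5,n=3: res = 122+15 = 137
m=5,n=4: res = 137+20 = 157
m=5,n=5: res = 157+25 = 182
m=5,n=6: res = 182+30 = 212
m=5,n=7: res = 212+35 = 247

247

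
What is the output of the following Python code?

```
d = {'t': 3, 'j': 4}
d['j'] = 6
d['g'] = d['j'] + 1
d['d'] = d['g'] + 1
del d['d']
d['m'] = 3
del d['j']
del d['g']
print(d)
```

{'t': 3, 'm': 3}

d['j'] = 6 → {'t': 3, 'j': 6}
d['g'] = d['j']+1 = 7 → {'t': 3, 'j': 6, 'g': 7}
d['d'] = d['g']+1 = 8 → {'t': 3, 'j': 6, 'g': 7, 'd': 8}
del 'd' → {'t': 3, 'j': 6, 'g': 7}
d['m'] = 3 → {'t': 3, 'j': 6, 'g': 7, 'm': 3}
del 'j' → {'t': 3, 'g': 7, 'm': 3}
del 'g' → {'t': 3, 'm': 3}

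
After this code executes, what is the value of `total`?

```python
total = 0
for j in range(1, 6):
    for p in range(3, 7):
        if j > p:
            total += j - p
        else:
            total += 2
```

j=1,p=3: not 1>3, total = 0+2 = 2
j=1,p=4: not 1>4, total = 2+2 = 4
j=1,p=5: not 1>5, total = 4+2 = 6
j=1,p=6: not 1>6, total = 6+2 = 8
j=2,p=3: not 2>3, total = 8+2 = 10
j=2,p=4: not 2>4, total = 10+2 = 12
j=2,p=5: not 2>5, total = 12+2 = 14
j=2,p=6: not 2>6, total = 14+2 = 16
j=3,p=3: not 3>3, total = 16+2 = 18
j=3,p=4: not 3>4, total = 18+2 = 20
j=3,p=5: not 3>5, total = 20+2 = 22
j=3,p=6: not 3>6, total = 22+2 = 24
j=4,p=3: 4>3, total = 24+1 = 25
j=4,p=4: not 4>4, total = 25+2 = 27
j=4,p=5: not 4>5, total = 27+2 = 29
j=4,p=6: not 4>6, total = 29+2 = 31
j=5,p=3: 5>3, total = 31+2 = 33
j=5,p=4: 5>4, total = 33+1 = 34
j=5,p=5: not 5>5, total = 34+2 = 36
j=5,p=6: not 5>6, total = 36+2 = 38

38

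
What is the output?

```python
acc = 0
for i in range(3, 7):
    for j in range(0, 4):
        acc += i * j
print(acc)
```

108

i=3,j=0: acc = 0+0 = 0
i=3,j=1: acc = 0+3 = 3
i=3,j=2: acc = 3+6 = 9
i=3,j=3: acc = 9+9 = 18
i=4,j=0: acc = 18+0 = 18
i=4,j=1: acc = 18+4 = 22
i=4,j=2: acc = 22+8 = 30
i=4,j=3: acc = 30+12 = 42
i=5,j=0: acc = 42+0 = 42
i=5,j=1: acc = 42+5 = 47
i=5,j=2: acc = 47+10 = 57
i=5,j=3: acc = 57+15 = 72
i=6,j=0: acc = 72+0 = 72
i=6,j=1: acc = 72+6 = 78
i=6,j=2: acc = 78+12 = 90
i=6,j=3: acc = 90+18 = 108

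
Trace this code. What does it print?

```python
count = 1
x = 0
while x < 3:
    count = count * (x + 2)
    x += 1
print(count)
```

x=0: count = 1*2 = 2
x=1: count = 2*3 = 6
x=2: count = 6*4 = 24

24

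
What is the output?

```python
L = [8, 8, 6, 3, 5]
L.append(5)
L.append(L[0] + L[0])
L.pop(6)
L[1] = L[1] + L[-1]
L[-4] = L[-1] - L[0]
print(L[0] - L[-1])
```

3

append 5 → [8, 8, 6, 3, 5, 5]
append L[0]+L[0] = 8+8 = 16 → [8, 8, 6, 3, 5, 5, 16]
pop(6) removes 16 → [8, 8, 6, 3, 5, 5]
L[1] = L[1]+L[-1] = 8+5 = 13 → [8, 13, 6, 3, 5, 5]
L[-4] = L[-1]-L[0] = 5-8 = -3 → [8, 13, -3, 3, 5, 5]
L[0]-L[-1] = 8-5 = 3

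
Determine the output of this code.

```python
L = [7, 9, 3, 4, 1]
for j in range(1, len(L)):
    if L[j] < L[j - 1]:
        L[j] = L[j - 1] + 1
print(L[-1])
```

12

j=1: 9>=7, unchanged → [7, 9, 3, 4, 1]
j=2: 3<9, L[2] = 9+1 = 10 → [7, 9, 10, 4, 1]
j=3: 4<10, L[3] = 10+1 = 11 → [7, 9, 10, 11, 1]
j=4: 1<11, L[4] = 11+1 = 12 → [7, 9, 10, 11, 12]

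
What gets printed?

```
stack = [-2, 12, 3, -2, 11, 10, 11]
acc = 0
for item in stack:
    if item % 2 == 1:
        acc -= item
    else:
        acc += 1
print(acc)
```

-21

item=-2: not odd, acc = 0+1 = 1
item=12: not odd, acc = 1+1 = 2
item=3: odd, acc = 2-3 = -1
item=-2: not odd, acc = (-1)+1 = 0
item=11: odd, acc = 0-11 = -11
item=10: not odd, acc = (-11)+1 = -10
item=11: odd, acc = (-10)-11 = -21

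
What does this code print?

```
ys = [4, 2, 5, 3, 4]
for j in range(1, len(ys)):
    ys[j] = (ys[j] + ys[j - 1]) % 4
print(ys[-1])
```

2

j=1: ys[1] = (2+4)%4 = 2 → [4, 2, 5, 3, 4]
j=2: ys[2] = (5+2)%4 = 3 → [4, 2, 3, 3, 4]
j=3: ys[3] = (3+3)%4 = 2 → [4, 2, 3, 2, 4]
j=4: ys[4] = (4+2)%4 = 2 → [4, 2, 3, 2, 2]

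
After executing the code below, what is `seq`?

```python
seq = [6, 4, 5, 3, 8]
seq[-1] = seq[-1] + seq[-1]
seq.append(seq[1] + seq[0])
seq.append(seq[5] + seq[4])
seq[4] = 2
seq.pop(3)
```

[6, 4, 5, 2, 10, 26]

seq[-1] = seq[-1]+seq[-1] = 8+8 = 16 → [6, 4, 5, 3, 16]
append seq[1]+seq[0] = 4+6 = 10 → [6, 4, 5, 3, 16, 10]
append seq[5]+seq[4] = 10+16 = 26 → [6, 4, 5, 3, 16, 10, 26]
seq[4] = 2 → [6, 4, 5, 3, 2, 10, 26]
pop(3) removes 3 → [6, 4, 5, 2, 10, 26]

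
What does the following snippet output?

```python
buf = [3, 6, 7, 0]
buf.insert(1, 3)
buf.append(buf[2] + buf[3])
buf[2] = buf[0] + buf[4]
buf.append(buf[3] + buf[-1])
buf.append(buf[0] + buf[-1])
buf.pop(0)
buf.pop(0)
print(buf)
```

[3, 7, 0, 13, 20, 23]

insert 3 at 1 → [3, 3, 6, 7, 0]
append buf[2]+buf[3] = 6+7 = 13 → [3, 3, 6, 7, 0, 13]
buf[2] = buf[0]+buf[4] = 3+0 = 3 → [3, 3, 3, 7, 0, 13]
append buf[3]+buf[-1] = 7+13 = 20 → [3, 3, 3, 7, 0, 13, 20]
append buf[0]+buf[-1] = 3+20 = 23 → [3, 3, 3, 7, 0, 13, 20, 23]
pop(0) removes 3 → [3, 3, 7, 0, 13, 20, 23]
pop(0) removes 3 → [3, 7, 0, 13, 20, 23]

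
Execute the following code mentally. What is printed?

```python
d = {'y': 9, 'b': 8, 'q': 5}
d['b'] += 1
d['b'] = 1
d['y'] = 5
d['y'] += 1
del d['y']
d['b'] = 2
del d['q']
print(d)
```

{'b': 2}

d['b'] = 8+1 = 9 → {'y': 9, 'b': 9, 'q': 5}
d['b'] = 1 → {'y': 9, 'b': 1, 'q': 5}
d['y'] = 5 → {'y': 5, 'b': 1, 'q': 5}
d['y'] = 5+1 = 6 → {'y': 6, 'b': 1, 'q': 5}
del 'y' → {'b': 1, 'q': 5}
d['b'] = 2 → {'b': 2, 'q': 5}
del 'q' → {'b': 2}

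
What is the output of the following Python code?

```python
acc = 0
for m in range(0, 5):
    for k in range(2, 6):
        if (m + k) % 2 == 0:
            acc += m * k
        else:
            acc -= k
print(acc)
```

32

m=0,k=2: even sum, acc = 0+0 = 0
m=0,k=3: odd sum, acc = 0-3 = -3
m=0,k=4: even sum, acc = (-3)+0 = -3
m=0,k=5: odd sum, acc = (-3)-5 = -8
m=1,k=2: odd sum, acc = (-8)-2 = -10
m=1,k=3: even sum, acc = (-10)+3 = -7
m=1,k=4: odd sum, acc = (-7)-4 = -11
m=1,k=5: even sum, acc = (-11)+5 = -6
m=2,k=2: even sum, acc = (-6)+4 = -2
m=2,k=3: odd sum, acc = (-2)-3 = -5
m=2,k=4: even sum, acc = (-5)+8 = 3
m=2,k=5: odd sum, acc = 3-5 = -2
m=3,k=2: odd sum, acc = (-2)-2 = -4
m=3,k=3: even sum, acc = (-4)+9 = 5
m=3,k=4: odd sum, acc = 5-4 = 1
m=3,k=5: even sum, acc = 1+15 = 16
m=4,k=2: even sum, acc = 16+8 = 24
m=4,k=3: odd sum, acc = 24-3 = 21
m=4,k=4: even sum, acc = 21+16 = 37
m=4,k=5: odd sum, acc = 37-5 = 32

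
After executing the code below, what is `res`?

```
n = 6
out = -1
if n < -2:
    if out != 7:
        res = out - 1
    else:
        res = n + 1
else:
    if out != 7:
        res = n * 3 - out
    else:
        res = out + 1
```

19

n=6, out=-1
n < -2 is False; out != 7 is True
→ res = n * 3 - out = 19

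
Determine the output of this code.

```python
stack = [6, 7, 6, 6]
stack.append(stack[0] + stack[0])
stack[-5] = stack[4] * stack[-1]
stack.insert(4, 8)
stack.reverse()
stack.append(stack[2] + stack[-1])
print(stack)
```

[12, 8, 6, 6, 7, 144, 150]

append stack[0]+stack[0] = 6+6 = 12 → [6, 7, 6, 6, 12]
stack[-5] = stack[4]*stack[-1] = 12*12 = 144 → [144, 7, 6, 6, 12]
insert 8 at 4 → [144, 7, 6, 6, 8, 12]
reverse → [12, 8, 6, 6, 7, 144]
append stack[2]+stack[-1] = 6+144 = 150 → [12, 8, 6, 6, 7, 144, 150]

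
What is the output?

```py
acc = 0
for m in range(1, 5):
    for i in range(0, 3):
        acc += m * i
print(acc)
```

30

m=1,i=0: acc = 0+0 = 0
m=1,i=1: acc = 0+1 = 1
m=1,i=2: acc = 1+2 = 3
m=2,i=0: acc = 3+0 = 3
m=2,i=1: acc = 3+2 = 5
m=2,i=2: acc = 5+4 = 9
m=3,i=0: acc = 9+0 = 9
m=3,i=1: acc = 9+3 = 12
m=3,i=2: acc = 12+6 = 18
m=4,i=0: acc = 18+0 = 18
m=4,i=1: acc = 18+4 = 22
m=4,i=2: acc = 22+8 = 30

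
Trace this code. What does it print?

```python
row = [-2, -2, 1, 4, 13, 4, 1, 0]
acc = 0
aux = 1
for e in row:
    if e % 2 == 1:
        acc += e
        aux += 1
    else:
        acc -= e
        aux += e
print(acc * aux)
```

e=-2: not odd, acc = 0-(-2) = 2; aux=-1
e=-2: not odd, acc = 2-(-2) = 4; aux=-3
e=1: odd, acc = 4+1 = 5; aux=-2
e=4: not odd, acc = 5-4 = 1; aux=2
e=13: odd, acc = 1+13 = 14; aux=3
e=4: not odd, acc = 14-4 = 10; aux=7
e=1: odd, acc = 10+1 = 11; aux=8
e=0: not odd, acc = 11-0 = 11; aux=8
acc*aux = 11*8 = 88

88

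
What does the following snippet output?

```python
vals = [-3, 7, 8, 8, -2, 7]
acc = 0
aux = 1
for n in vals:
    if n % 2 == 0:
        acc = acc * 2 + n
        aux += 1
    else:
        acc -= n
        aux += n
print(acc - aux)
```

-8

n=-3: not even, acc = 0-(-3) = 3; aux=-2
n=7: not even, acc = 3-7 = -4; aux=5
n=8: even, acc = (-4)*2+8 = 0; aux=6
n=8: even, acc = 0*2+8 = 8; aux=7
n=-2: even, acc = 8*2+(-2) = 14; aux=8
n=7: not even, acc = 14-7 = 7; aux=15
acc-aux = 7-15 = -8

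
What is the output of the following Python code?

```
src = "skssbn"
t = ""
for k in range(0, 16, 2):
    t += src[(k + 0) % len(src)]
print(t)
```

k=0: add src[0]='s' → 's'
k=2: add src[2]='s' → 'ss'
k=4: add src[4]='b' → 'ssb'
k=6: add src[0]='s' → 'ssbs'
k=8: add src[2]='s' → 'ssbss'
k=10: add src[4]='b' → 'ssbssb'
k=12: add src[0]='s' → 'ssbssbs'
k=14: add src[2]='s' → 'ssbssbss'

ssbssbss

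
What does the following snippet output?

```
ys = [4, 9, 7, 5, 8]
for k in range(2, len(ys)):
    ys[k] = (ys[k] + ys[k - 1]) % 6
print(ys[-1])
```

5

k=2: ys[2] = (7+9)%6 = 4 → [4, 9, 4, 5, 8]
k=3: ys[3] = (5+4)%6 = 3 → [4, 9, 4, 3, 8]
k=4: ys[4] = (8+3)%6 = 5 → [4, 9, 4, 3, 5]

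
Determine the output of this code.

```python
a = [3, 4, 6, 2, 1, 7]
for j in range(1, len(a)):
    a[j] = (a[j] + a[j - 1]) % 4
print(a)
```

j=1: a[1] = (4+3)%4 = 3 → [3, 3, 6, 2, 1, 7]
j=2: a[2] = (6+3)%4 = 1 → [3, 3, 1, 2, 1, 7]
j=3: a[3] = (2+1)%4 = 3 → [3, 3, 1, 3, 1, 7]
j=4: a[4] = (1+3)%4 = 0 → [3, 3, 1, 3, 0, 7]
j=5: a[5] = (7+0)%4 = 3 → [3, 3, 1, 3, 0, 3]

[3, 3, 1, 3, 0, 3]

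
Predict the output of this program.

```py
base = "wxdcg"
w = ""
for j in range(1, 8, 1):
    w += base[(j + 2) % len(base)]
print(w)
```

j=1: add base[3]='c' → 'c'
j=2: add base[4]='g' → 'cg'
j=3: add base[0]='w' → 'cgw'
j=4: add base[1]='x' → 'cgwx'
j=5: add base[2]='d' → 'cgwxd'
j=6: add base[3]='c' → 'cgwxdc'
j=7: add base[4]='g' → 'cgwxdcg'

cgwxdcg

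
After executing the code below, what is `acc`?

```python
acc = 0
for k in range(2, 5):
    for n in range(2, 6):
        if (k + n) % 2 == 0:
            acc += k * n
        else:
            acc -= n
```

38

k=2,n=2: even sum, acc = 0+4 = 4
k=2,n=3: odd sum, acc = 4-3 = 1
k=2,n=4: even sum, acc = 1+8 = 9
k=2,n=5: odd sum, acc = 9-5 = 4
k=3,n=2: odd sum, acc = 4-2 = 2
k=3,n=3: even sum, acc = 2+9 = 11
k=3,n=4: odd sum, acc = 11-4 = 7
k=3,n=5: even sum, acc = 7+15 = 22
k=4,n=2: even sum, acc = 22+8 = 30
k=4,n=3: odd sum, acc = 30-3 = 27
k=4,n=4: even sum, acc = 27+16 = 43
k=4,n=5: odd sum, acc = 43-5 = 38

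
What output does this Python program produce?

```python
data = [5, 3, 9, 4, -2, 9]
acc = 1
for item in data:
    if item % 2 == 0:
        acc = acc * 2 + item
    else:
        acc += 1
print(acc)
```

item=5: not even, acc = 1+1 = 2
item=3: not even, acc = 2+1 = 3
item=9: not even, acc = 3+1 = 4
item=4: even, acc = 4*2+4 = 12
item=-2: even, acc = 12*2+(-2) = 22
item=9: not even, acc = 22+1 = 23

23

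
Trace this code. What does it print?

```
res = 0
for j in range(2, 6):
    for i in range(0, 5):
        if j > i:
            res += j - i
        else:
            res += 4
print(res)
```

58

j=2,i=0: 2>0, res = 0+2 = 2
j=2,i=1: 2>1, res = 2+1 = 3
j=2,i=2: not 2>2, res = 3+4 = 7
j=2,i=3: not 2>3, res = 7+4 = 11
j=2,i=4: not 2>4, res = 11+4 = 15
j=3,i=0: 3>0, res = 15+3 = 18
j=3,i=1: 3>1, res = 18+2 = 20
j=3,i=2: 3>2, res = 20+1 = 21
j=3,i=3: not 3>3, res = 21+4 = 25
j=3,i=4: not 3>4, res = 25+4 = 29
j=4,i=0: 4>0, res = 29+4 = 33
j=4,i=1: 4>1, res = 33+3 = 36
j=4,i=2: 4>2, res = 36+2 = 38
j=4,i=3: 4>3, res = 38+1 = 39
j=4,i=4: not 4>4, res = 39+4 = 43
j=5,i=0: 5>0, res = 43+5 = 48
j=5,i=1: 5>1, res = 48+4 = 52
j=5,i=2: 5>2, res = 52+3 = 55
j=5,i=3: 5>3, res = 55+2 = 57
j=5,i=4: 5>4, res = 57+1 = 58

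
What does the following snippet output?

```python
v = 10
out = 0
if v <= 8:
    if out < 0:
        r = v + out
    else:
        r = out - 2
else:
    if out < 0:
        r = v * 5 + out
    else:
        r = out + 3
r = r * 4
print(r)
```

12

v=10, out=0
v <= 8 is False; out < 0 is False
→ r = out + 3 = 3
r = 3*4 = 12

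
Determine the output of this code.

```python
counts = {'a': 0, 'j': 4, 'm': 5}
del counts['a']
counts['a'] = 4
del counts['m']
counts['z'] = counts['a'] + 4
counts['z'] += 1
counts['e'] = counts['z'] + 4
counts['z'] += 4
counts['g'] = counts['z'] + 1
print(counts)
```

{'j': 4, 'a': 4, 'z': 13, 'e': 13, 'g': 14}

del 'a' → {'j': 4, 'm': 5}
counts['a'] = 4 → {'j': 4, 'm': 5, 'a': 4}
del 'm' → {'j': 4, 'a': 4}
counts['z'] = counts['a']+4 = 8 → {'j': 4, 'a': 4, 'z': 8}
counts['z'] = 8+1 = 9 → {'j': 4, 'a': 4, 'z': 9}
counts['e'] = counts['z']+4 = 13 → {'j': 4, 'a': 4, 'z': 9, 'e': 13}
counts['z'] = 9+4 = 13 → {'j': 4, 'a': 4, 'z': 13, 'e': 13}
counts['g'] = counts['z']+1 = 14 → {'j': 4, 'a': 4, 'z': 13, 'e': 13, 'g': 14}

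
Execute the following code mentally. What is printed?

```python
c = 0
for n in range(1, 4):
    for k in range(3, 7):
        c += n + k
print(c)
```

78

n=1,k=3: c = 0+4 = 4
n=1,k=4: c = 4+5 = 9
n=1,k=5: c = 9+6 = 15
n=1,k=6: c = 15+7 = 22
n=2,k=3: c = 22+5 = 27
n=2,k=4: c = 27+6 = 33
n=2,k=5: c = 33+7 = 40
n=2,k=6: c = 40+8 = 48
n=3,k=3: c = 48+6 = 54
n=3,k=4: c = 54+7 = 61
n=3,k=5: c = 61+8 = 69
n=3,k=6: c = 69+9 = 78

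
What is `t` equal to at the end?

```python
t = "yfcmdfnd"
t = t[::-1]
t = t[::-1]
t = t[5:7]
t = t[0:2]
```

reverse → 'dnfdmcfy'
reverse → 'yfcmdfnd'
slice [5:7] → 'fn'
slice [0:2] → 'fn'

'fn'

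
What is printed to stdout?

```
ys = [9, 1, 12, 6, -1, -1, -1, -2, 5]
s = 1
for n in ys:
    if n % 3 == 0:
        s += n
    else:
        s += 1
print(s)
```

34

n=9: %3==0, s = 1+9 = 10
n=1: not %3==0, s = 10+1 = 11
n=12: %3==0, s = 11+12 = 23
n=6: %3==0, s = 23+6 = 29
n=-1: not %3==0, s = 29+1 = 30
n=-1: not %3==0, s = 30+1 = 31
n=-1: not %3==0, s = 31+1 = 32
n=-2: not %3==0, s = 32+1 = 33
n=5: not %3==0, s = 33+1 = 34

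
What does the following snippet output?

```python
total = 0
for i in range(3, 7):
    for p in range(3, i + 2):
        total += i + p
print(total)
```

130

i=3,p=3: total = 0+6 = 6
i=3,p=4: total = 6+7 = 13
i=4,p=3: total = 13+7 = 20
i=4,p=4: total = 20+8 = 28
i=4,p=5: total = 28+9 = 37
i=5,p=3: total = 37+8 = 45
i=5,p=4: total = 45+9 = 54
i=5,p=5: total = 54+10 = 64
i=5,p=6: total = 64+11 = 75
i=6,p=3: total = 75+9 = 84
i=6,p=4: total = 84+10 = 94
i=6,p=5: total = 94+11 = 105
i=6,p=6: total = 105+12 = 117
i=6,p=7: total = 117+13 = 130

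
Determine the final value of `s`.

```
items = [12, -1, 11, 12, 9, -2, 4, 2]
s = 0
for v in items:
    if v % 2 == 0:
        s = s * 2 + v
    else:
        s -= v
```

v=12: even, s = 0*2+12 = 12
v=-1: not even, s = 12-(-1) = 13
v=11: not even, s = 13-11 = 2
v=12: even, s = 2*2+12 = 16
v=9: not even, s = 16-9 = 7
v=-2: even, s = 7*2+(-2) = 12
v=4: even, s = 12*2+4 = 28
v=2: even, s = 28*2+2 = 58

58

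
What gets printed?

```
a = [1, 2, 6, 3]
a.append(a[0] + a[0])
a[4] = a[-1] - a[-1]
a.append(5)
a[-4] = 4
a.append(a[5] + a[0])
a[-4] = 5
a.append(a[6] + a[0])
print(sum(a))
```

30

append a[0]+a[0] = 1+1 = 2 → [1, 2, 6, 3, 2]
a[4] = a[-1]-a[-1] = 2-2 = 0 → [1, 2, 6, 3, 0]
append 5 → [1, 2, 6, 3, 0, 5]
a[-4] = 4 → [1, 2, 4, 3, 0, 5]
append a[5]+a[0] = 5+1 = 6 → [1, 2, 4, 3, 0, 5, 6]
a[-4] = 5 → [1, 2, 4, 5, 0, 5, 6]
append a[6]+a[0] = 6+1 = 7 → [1, 2, 4, 5, 0, 5, 6, 7]
sum = 30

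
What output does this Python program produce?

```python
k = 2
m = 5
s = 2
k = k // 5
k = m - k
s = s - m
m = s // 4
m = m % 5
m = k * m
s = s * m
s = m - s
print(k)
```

5

k = 2//5 = 0
k = 5-0 = 5
s = 2-5 = -3
m = (-3)//4 = -1
m = (-1)%5 = 4
m = 5*4 = 20
s = (-3)*20 = -60
s = 20-(-60) = 80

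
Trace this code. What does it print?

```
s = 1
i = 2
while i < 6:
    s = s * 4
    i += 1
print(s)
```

i=2: s = 1*4 = 4
i=3: s = 4*4 = 16
i=4: s = 16*4 = 64
i=5: s = 64*4 = 256

256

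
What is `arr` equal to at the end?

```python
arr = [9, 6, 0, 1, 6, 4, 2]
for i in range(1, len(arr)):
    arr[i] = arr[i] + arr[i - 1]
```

i=1: arr[1] = 6+9 = 15 → [9, 15, 0, 1, 6, 4, 2]
i=2: arr[2] = 0+15 = 15 → [9, 15, 15, 1, 6, 4, 2]
i=3: arr[3] = 1+15 = 16 → [9, 15, 15, 16, 6, 4, 2]
i=4: arr[4] = 6+16 = 22 → [9, 15, 15, 16, 22, 4, 2]
i=5: arr[5] = 4+22 = 26 → [9, 15, 15, 16, 22, 26, 2]
i=6: arr[6] = 2+26 = 28 → [9, 15, 15, 16, 22, 26, 28]

[9, 15, 15, 16, 22, 26, 28]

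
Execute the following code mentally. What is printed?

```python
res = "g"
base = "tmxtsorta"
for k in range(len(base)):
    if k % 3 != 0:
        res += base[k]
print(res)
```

gmxsota

k=0: skip
k=1: add 'm' → 'gm'
k=2: add 'x' → 'gmx'
k=3: skip
k=4: add 's' → 'gmxs'
k=5: add 'o' → 'gmxso'
k=6: skip
k=7: add 't' → 'gmxsot'
k=8: add 'a' → 'gmxsota'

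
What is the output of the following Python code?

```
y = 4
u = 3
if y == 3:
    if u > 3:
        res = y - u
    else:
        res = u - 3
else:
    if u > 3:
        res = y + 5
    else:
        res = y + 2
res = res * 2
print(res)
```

12

y=4, u=3
y == 3 is False; u > 3 is False
→ res = y + 2 = 6
res = 6*2 = 12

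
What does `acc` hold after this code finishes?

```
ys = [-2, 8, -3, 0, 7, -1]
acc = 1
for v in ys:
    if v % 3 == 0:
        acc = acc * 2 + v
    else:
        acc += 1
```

8

v=-2: not %3==0, acc = 1+1 = 2
v=8: not %3==0, acc = 2+1 = 3
v=-3: %3==0, acc = 3*2+(-3) = 3
v=0: %3==0, acc = 3*2+0 = 6
v=7: not %3==0, acc = 6+1 = 7
v=-1: not %3==0, acc = 7+1 = 8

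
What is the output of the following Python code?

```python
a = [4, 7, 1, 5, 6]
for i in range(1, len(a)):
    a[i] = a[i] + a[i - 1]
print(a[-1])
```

i=1: a[1] = 7+4 = 11 → [4, 11, 1, 5, 6]
i=2: a[2] = 1+11 = 12 → [4, 11, 12, 5, 6]
i=3: a[3] = 5+12 = 17 → [4, 11, 12, 17, 6]
i=4: a[4] = 6+17 = 23 → [4, 11, 12, 17, 23]

23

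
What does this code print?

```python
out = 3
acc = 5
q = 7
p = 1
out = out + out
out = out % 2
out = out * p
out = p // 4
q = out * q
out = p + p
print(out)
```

2

out = 3+3 = 6
out = 6%2 = 0
out = 0*1 = 0
out = 1//4 = 0
q = 0*7 = 0
out = 1+1 = 2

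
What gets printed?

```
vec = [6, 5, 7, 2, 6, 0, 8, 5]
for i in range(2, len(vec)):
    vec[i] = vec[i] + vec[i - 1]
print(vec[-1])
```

33

i=2: vec[2] = 7+5 = 12 → [6, 5, 12, 2, 6, 0, 8, 5]
i=3: vec[3] = 2+12 = 14 → [6, 5, 12, 14, 6, 0, 8, 5]
i=4: vec[4] = 6+14 = 20 → [6, 5, 12, 14, 20, 0, 8, 5]
i=5: vec[5] = 0+20 = 20 → [6, 5, 12, 14, 20, 20, 8, 5]
i=6: vec[6] = 8+20 = 28 → [6, 5, 12, 14, 20, 20, 28, 5]
i=7: vec[7] = 5+28 = 33 → [6, 5, 12, 14, 20, 20, 28, 33]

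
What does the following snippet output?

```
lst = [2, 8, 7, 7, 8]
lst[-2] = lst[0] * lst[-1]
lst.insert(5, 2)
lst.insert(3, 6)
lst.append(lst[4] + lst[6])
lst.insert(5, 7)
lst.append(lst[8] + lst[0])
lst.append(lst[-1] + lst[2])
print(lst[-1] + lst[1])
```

lst[-2] = lst[0]*lst[-1] = 2*8 = 16 → [2, 8, 7, 16, 8]
insert 2 at 5 → [2, 8, 7, 16, 8, 2]
insert 6 at 3 → [2, 8, 7, 6, 16, 8, 2]
append lst[4]+lst[6] = 16+2 = 18 → [2, 8, 7, 6, 16, 8, 2, 18]
insert 7 at 5 → [2, 8, 7, 6, 16, 7, 8, 2, 18]
append lst[8]+lst[0] = 18+2 = 20 → [2, 8, 7, 6, 16, 7, 8, 2, 18, 20]
append lst[-1]+lst[2] = 20+7 = 27 → [2, 8, 7, 6, 16, 7, 8, 2, 18, 20, 27]
lst[-1]+lst[1] = 27+8 = 35

35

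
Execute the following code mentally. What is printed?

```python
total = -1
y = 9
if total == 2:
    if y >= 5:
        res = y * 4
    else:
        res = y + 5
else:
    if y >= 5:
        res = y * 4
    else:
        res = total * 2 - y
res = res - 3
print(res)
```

total=-1, y=9
total == 2 is False; y >= 5 is True
→ res = y * 4 = 36
res = 36-3 = 33

33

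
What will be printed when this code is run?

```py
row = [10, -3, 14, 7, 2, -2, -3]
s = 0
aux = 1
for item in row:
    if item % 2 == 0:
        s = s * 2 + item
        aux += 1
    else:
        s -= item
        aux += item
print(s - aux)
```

131

item=10: even, s = 0*2+10 = 10; aux=2
item=-3: not even, s = 10-(-3) = 13; aux=-1
item=14: even, s = 13*2+14 = 40; aux=0
item=7: not even, s = 40-7 = 33; aux=7
item=2: even, s = 33*2+2 = 68; aux=8
item=-2: even, s = 68*2+(-2) = 134; aux=9
item=-3: not even, s = 134-(-3) = 137; aux=6
s-aux = 137-6 = 131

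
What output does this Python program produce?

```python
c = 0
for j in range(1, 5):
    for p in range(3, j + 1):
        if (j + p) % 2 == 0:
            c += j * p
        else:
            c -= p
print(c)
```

j=3,p=3: even sum, c = 0+9 = 9
j=4,p=3: odd sum, c = 9-3 = 6
j=4,p=4: even sum, c = 6+16 = 22

22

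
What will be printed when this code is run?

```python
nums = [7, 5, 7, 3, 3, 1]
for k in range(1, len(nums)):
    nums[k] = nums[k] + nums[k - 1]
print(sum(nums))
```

111

k=1: nums[1] = 5+7 = 12 → [7, 12, 7, 3, 3, 1]
k=2: nums[2] = 7+12 = 19 → [7, 12, 19, 3, 3, 1]
k=3: nums[3] = 3+19 = 22 → [7, 12, 19, 22, 3, 1]
k=4: nums[4] = 3+22 = 25 → [7, 12, 19, 22, 25, 1]
k=5: nums[5] = 1+25 = 26 → [7, 12, 19, 22, 25, 26]
sum = 111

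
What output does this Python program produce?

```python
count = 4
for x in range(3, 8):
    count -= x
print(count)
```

x=3: count = 4-3 = 1
x=4: count = 1-4 = -3
x=5: count = (-3)-5 = -8
x=6: count = (-8)-6 = -14
x=7: count = (-14)-7 = -21

-21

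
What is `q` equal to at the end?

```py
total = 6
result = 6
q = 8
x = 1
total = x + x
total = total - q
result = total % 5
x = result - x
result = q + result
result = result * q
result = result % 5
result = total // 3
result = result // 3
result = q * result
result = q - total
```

total = 1+1 = 2
total = 2-8 = -6
result = (-6)%5 = 4
x = 4-1 = 3
result = 8+4 = 12
result = 12*8 = 96
result = 96%5 = 1
result = (-6)//3 = -2
result = (-2)//3 = -1
result = 8*(-1) = -8
result = 8-(-6) = 14

8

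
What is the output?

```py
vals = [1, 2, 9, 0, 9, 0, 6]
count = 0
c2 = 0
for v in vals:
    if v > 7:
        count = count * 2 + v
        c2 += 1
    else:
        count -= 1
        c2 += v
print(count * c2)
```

165

v=1: not >7, count = 0-1 = -1; c2=1
v=2: not >7, count = (-1)-1 = -2; c2=3
v=9: >7, count = (-2)*2+9 = 5; c2=4
v=0: not >7, count = 5-1 = 4; c2=4
v=9: >7, count = 4*2+9 = 17; c2=5
v=0: not >7, count = 17-1 = 16; c2=5
v=6: not >7, count = 16-1 = 15; c2=11
count*c2 = 15*11 = 165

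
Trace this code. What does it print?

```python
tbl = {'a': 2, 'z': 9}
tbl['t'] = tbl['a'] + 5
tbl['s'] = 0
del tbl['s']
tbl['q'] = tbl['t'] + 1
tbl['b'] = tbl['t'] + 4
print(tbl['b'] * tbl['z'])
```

99

tbl['t'] = tbl['a']+5 = 7 → {'a': 2, 'z': 9, 't': 7}
tbl['s'] = 0 → {'a': 2, 'z': 9, 't': 7, 's': 0}
del 's' → {'a': 2, 'z': 9, 't': 7}
tbl['q'] = tbl['t']+1 = 8 → {'a': 2, 'z': 9, 't': 7, 'q': 8}
tbl['b'] = tbl['t']+4 = 11 → {'a': 2, 'z': 9, 't': 7, 'q': 8, 'b': 11}
tbl['b']*tbl['z'] = 11*9 = 99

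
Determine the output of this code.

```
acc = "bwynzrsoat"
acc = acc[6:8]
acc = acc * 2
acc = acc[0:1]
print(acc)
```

slice [6:8] → 'so'
repeat ×2 → 'soso'
slice [0:1] → 's'

s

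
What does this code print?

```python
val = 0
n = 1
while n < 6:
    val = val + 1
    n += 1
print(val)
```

n=1: val = 0+1 = 1
n=2: val = 1+1 = 2
n=3: val = 2+1 = 3
n=4: val = 3+1 = 4
n=5: val = 4+1 = 5

5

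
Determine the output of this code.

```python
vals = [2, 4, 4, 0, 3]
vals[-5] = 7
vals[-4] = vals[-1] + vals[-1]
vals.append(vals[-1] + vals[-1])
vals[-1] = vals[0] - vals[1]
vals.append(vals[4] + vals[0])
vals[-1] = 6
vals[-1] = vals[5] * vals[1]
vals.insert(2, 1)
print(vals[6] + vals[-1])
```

vals[-5] = 7 → [7, 4, 4, 0, 3]
vals[-4] = vals[-1]+vals[-1] = 3+3 = 6 → [7, 6, 4, 0, 3]
append vals[-1]+vals[-1] = 3+3 = 6 → [7, 6, 4, 0, 3, 6]
vals[-1] = vals[0]-vals[1] = 7-6 = 1 → [7, 6, 4, 0, 3, 1]
append vals[4]+vals[0] = 3+7 = 10 → [7, 6, 4, 0, 3, 1, 10]
vals[-1] = 6 → [7, 6, 4, 0, 3, 1, 6]
vals[-1] = vals[5]*vals[1] = 1*6 = 6 → [7, 6, 4, 0, 3, 1, 6]
insert 1 at 2 → [7, 6, 1, 4, 0, 3, 1, 6]
vals[6]+vals[-1] = 1+6 = 7

7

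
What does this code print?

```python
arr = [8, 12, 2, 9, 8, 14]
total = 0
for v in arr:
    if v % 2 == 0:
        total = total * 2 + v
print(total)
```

262

v=8: even, total = 0*2+8 = 8
v=12: even, total = 8*2+12 = 28
v=2: even, total = 28*2+2 = 58
v=9: not even
v=8: even, total = 58*2+8 = 124
v=14: even, total = 124*2+14 = 262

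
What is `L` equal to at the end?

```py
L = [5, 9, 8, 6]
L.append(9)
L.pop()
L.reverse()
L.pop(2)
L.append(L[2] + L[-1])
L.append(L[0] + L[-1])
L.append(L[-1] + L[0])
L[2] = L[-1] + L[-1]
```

append 9 → [5, 9, 8, 6, 9]
pop() removes 9 → [5, 9, 8, 6]
reverse → [6, 8, 9, 5]
pop(2) removes 9 → [6, 8, 5]
append L[2]+L[-1] = 5+5 = 10 → [6, 8, 5, 10]
append L[0]+L[-1] = 6+10 = 16 → [6, 8, 5, 10, 16]
append L[-1]+L[0] = 16+6 = 22 → [6, 8, 5, 10, 16, 22]
L[2] = L[-1]+L[-1] = 22+22 = 44 → [6, 8, 44, 10, 16, 22]

[6, 8, 44, 10, 16, 22]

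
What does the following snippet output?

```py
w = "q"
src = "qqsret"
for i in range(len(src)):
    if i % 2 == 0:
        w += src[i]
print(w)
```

qqse

i=0: add 'q' → 'qq'
i=1: skip
i=2: add 's' → 'qqs'
i=3: skip
i=4: add 'e' → 'qqse'
i=5: skip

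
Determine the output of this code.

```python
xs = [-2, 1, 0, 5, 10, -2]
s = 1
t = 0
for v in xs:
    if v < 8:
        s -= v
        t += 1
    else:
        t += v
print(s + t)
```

14

v=-2: <8, s = 1-(-2) = 3; t=1
v=1: <8, s = 3-1 = 2; t=2
v=0: <8, s = 2-0 = 2; t=3
v=5: <8, s = 2-5 = -3; t=4
v=10: not <8; t=14
v=-2: <8, s = (-3)-(-2) = -1; t=15
s+t = (-1)+15 = 14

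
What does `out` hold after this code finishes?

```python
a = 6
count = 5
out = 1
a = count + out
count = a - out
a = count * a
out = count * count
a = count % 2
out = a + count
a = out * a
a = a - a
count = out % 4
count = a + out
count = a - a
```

6

a = 5+1 = 6
count = 6-1 = 5
a = 5*6 = 30
out = 5*5 = 25
a = 5%2 = 1
out = 1+5 = 6
a = 6*1 = 6
a = 6-6 = 0
count = 6%4 = 2
count = 0+6 = 6
count = 0-0 = 0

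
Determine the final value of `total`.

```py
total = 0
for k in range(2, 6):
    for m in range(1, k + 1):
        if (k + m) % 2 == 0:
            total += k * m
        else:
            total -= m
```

72

k=2,m=1: odd sum, total = 0-1 = -1
k=2,m=2: even sum, total = (-1)+4 = 3
k=3,m=1: even sum, total = 3+3 = 6
k=3,m=2: odd sum, total = 6-2 = 4
k=3,m=3: even sum, total = 4+9 = 13
k=4,m=1: odd sum, total = 13-1 = 12
k=4,m=2: even sum, total = 12+8 = 20
k=4,m=3: odd sum, total = 20-3 = 17
k=4,m=4: even sum, total = 17+16 = 33
k=5,m=1: even sum, total = 33+5 = 38
k=5,m=2: odd sum, total = 38-2 = 36
k=5,m=3: even sum, total = 36+15 = 51
k=5,m=4: odd sum, total = 51-4 = 47
k=5,m=5: even sum, total = 47+25 = 72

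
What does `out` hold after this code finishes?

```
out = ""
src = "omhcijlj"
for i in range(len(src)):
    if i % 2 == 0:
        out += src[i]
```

i=0: add 'o' → 'o'
i=1: skip
i=2: add 'h' → 'oh'
i=3: skip
i=4: add 'i' → 'ohi'
i=5: skip
i=6: add 'l' → 'ohil'
i=7: skip

'ohil'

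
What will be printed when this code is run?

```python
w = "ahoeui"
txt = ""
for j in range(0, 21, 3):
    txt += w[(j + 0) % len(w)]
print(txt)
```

j=0: add w[0]='a' → 'a'
j=3: add w[3]='e' → 'ae'
j=6: add w[0]='a' → 'aea'
j=9: add w[3]='e' → 'aeae'
j=12: add w[0]='a' → 'aeaea'
j=15: add w[3]='e' → 'aeaeae'
j=18: add w[0]='a' → 'aeaeaea'

aeaeaea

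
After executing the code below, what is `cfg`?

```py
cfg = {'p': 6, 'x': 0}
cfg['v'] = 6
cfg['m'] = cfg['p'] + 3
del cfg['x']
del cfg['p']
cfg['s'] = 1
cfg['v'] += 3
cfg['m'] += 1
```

cfg['v'] = 6 → {'p': 6, 'x': 0, 'v': 6}
cfg['m'] = cfg['p']+3 = 9 → {'p': 6, 'x': 0, 'v': 6, 'm': 9}
del 'x' → {'p': 6, 'v': 6, 'm': 9}
del 'p' → {'v': 6, 'm': 9}
cfg['s'] = 1 → {'v': 6, 'm': 9, 's': 1}
cfg['v'] = 6+3 = 9 → {'v': 9, 'm': 9, 's': 1}
cfg['m'] = 9+1 = 10 → {'v': 9, 'm': 10, 's': 1}

{'v': 9, 'm': 10, 's': 1}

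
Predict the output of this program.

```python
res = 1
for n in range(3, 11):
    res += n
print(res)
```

53

n=3: res = 1+3 = 4
n=4: res = 4+4 = 8
n=5: res = 8+5 = 13
n=6: res = 13+6 = 19
n=7: res = 19+7 = 26
n=8: res = 26+8 = 34
n=9: res = 34+9 = 43
n=10: res = 43+10 = 53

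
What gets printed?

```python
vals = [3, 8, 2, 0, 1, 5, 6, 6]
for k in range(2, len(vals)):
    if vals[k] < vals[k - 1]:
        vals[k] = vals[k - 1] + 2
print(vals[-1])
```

k=2: 2<8, vals[2] = 8+2 = 10 → [3, 8, 10, 0, 1, 5, 6, 6]
k=3: 0<10, vals[3] = 10+2 = 12 → [3, 8, 10, 12, 1, 5, 6, 6]
k=4: 1<12, vals[4] = 12+2 = 14 → [3, 8, 10, 12, 14, 5, 6, 6]
k=5: 5<14, vals[5] = 14+2 = 16 → [3, 8, 10, 12, 14, 16, 6, 6]
k=6: 6<16, vals[6] = 16+2 = 18 → [3, 8, 10, 12, 14, 16, 18, 6]
k=7: 6<18, vals[7] = 18+2 = 20 → [3, 8, 10, 12, 14, 16, 18, 20]

20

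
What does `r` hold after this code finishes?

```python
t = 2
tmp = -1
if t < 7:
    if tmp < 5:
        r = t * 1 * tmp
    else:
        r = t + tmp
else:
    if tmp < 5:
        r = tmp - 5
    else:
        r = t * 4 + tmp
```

t=2, tmp=-1
t < 7 is True; tmp < 5 is True
→ r = t * 1 * tmp = -2

-2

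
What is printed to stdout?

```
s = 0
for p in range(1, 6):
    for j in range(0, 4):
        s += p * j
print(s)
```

90

p=1,j=0: s = 0+0 = 0
p=1,j=1: s = 0+1 = 1
p=1,j=2: s = 1+2 = 3
p=1,j=3: s = 3+3 = 6
p=2,j=0: s = 6+0 = 6
p=2,j=1: s = 6+2 = 8
p=2,j=2: s = 8+4 = 12
p=2,j=3: s = 12+6 = 18
p=3,j=0: s = 18+0 = 18
p=3,j=1: s = 18+3 = 21
p=3,j=2: s = 21+6 = 27
p=3,j=3: s = 27+9 = 36
p=4,j=0: s = 36+0 = 36
p=4,j=1: s = 36+4 = 40
p=4,j=2: s = 40+8 = 48
p=4,j=3: s = 48+12 = 60
p=5,j=0: s = 60+0 = 60
p=5,j=1: s = 60+5 = 65
p=5,j=2: s = 65+10 = 75
p=5,j=3: s = 75+15 = 90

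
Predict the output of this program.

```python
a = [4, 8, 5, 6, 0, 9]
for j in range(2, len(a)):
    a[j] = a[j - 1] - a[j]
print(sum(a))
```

-3

j=2: a[2] = 8-5 = 3 → [4, 8, 3, 6, 0, 9]
j=3: a[3] = 3-6 = -3 → [4, 8, 3, -3, 0, 9]
j=4: a[4] = (-3)-0 = -3 → [4, 8, 3, -3, -3, 9]
j=5: a[5] = (-3)-9 = -12 → [4, 8, 3, -3, -3, -12]
sum = -3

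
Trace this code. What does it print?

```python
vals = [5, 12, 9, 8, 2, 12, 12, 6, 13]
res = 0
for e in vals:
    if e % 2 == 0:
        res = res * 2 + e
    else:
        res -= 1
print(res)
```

509

e=5: not even, res = 0-1 = -1
e=12: even, res = (-1)*2+12 = 10
e=9: not even, res = 10-1 = 9
e=8: even, res = 9*2+8 = 26
e=2: even, res = 26*2+2 = 54
e=12: even, res = 54*2+12 = 120
e=12: even, res = 120*2+12 = 252
e=6: even, res = 252*2+6 = 510
e=13: not even, res = 510-1 = 509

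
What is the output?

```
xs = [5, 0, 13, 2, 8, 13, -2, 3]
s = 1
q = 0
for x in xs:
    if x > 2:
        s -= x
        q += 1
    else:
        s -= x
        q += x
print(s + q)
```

x=5: >2, s = 1-5 = -4; q=1
x=0: not >2, s = (-4)-0 = -4; q=1
x=13: >2, s = (-4)-13 = -17; q=2
x=2: not >2, s = (-17)-2 = -19; q=4
x=8: >2, s = (-19)-8 = -27; q=5
x=13: >2, s = (-27)-13 = -40; q=6
x=-2: not >2, s = (-40)-(-2) = -38; q=4
x=3: >2, s = (-38)-3 = -41; q=5
s+q = (-41)+5 = -36

-36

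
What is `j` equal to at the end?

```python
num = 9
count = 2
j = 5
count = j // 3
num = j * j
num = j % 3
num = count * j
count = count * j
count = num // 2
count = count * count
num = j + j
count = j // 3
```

count = 5//3 = 1
num = 5*5 = 25
num = 5%3 = 2
num = 1*5 = 5
count = 1*5 = 5
count = 5//2 = 2
count = 2*2 = 4
num = 5+5 = 10
count = 5//3 = 1

5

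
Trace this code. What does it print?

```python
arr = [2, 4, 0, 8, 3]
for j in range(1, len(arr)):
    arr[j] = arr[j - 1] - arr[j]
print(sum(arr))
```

j=1: arr[1] = 2-4 = -2 → [2, -2, 0, 8, 3]
j=2: arr[2] = (-2)-0 = -2 → [2, -2, -2, 8, 3]
j=3: arr[3] = (-2)-8 = -10 → [2, -2, -2, -10, 3]
j=4: arr[4] = (-10)-3 = -13 → [2, -2, -2, -10, -13]
sum = -25

-25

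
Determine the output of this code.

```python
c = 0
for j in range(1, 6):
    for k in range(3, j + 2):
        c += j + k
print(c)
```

80

j=2,k=3: c = 0+5 = 5
j=3,k=3: c = 5+6 = 11
j=3,k=4: c = 11+7 = 18
j=4,k=3: c = 18+7 = 25
j=4,k=4: c = 25+8 = 33
j=4,k=5: c = 33+9 = 42
j=5,k=3: c = 42+8 = 50
j=5,k=4: c = 50+9 = 59
j=5,k=5: c = 59+10 = 69
j=5,k=6: c = 69+11 = 80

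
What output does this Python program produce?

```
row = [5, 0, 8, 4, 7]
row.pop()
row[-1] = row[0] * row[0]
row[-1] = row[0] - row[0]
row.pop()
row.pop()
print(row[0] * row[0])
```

25

pop() removes 7 → [5, 0, 8, 4]
row[-1] = row[0]*row[0] = 5*5 = 25 → [5, 0, 8, 25]
row[-1] = row[0]-row[0] = 5-5 = 0 → [5, 0, 8, 0]
pop() removes 0 → [5, 0, 8]
pop() removes 8 → [5, 0]
row[0]*row[0] = 5*5 = 25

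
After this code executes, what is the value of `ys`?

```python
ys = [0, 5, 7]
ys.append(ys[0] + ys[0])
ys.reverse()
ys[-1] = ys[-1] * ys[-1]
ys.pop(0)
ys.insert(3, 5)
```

[7, 5, 0, 5]

append ys[0]+ys[0] = 0+0 = 0 → [0, 5, 7, 0]
reverse → [0, 7, 5, 0]
ys[-1] = ys[-1]*ys[-1] = 0*0 = 0 → [0, 7, 5, 0]
pop(0) removes 0 → [7, 5, 0]
insert 5 at 3 → [7, 5, 0, 5]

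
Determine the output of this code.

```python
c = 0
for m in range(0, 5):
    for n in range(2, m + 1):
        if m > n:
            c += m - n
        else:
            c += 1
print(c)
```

m=2,n=2: not 2>2, c = 0+1 = 1
m=3,n=2: 3>2, c = 1+1 = 2
m=3,n=3: not 3>3, c = 2+1 = 3
m=4,n=2: 4>2, c = 3+2 = 5
m=4,n=3: 4>3, c = 5+1 = 6
m=4,n=4: not 4>4, c = 6+1 = 7

7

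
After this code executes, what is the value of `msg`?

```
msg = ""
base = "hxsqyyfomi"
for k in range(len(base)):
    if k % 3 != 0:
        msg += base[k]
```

'xsyyom'

k=0: skip
k=1: add 'x' → 'x'
k=2: add 's' → 'xs'
k=3: skip
k=4: add 'y' → 'xsy'
k=5: add 'y' → 'xsyy'
k=6: skip
k=7: add 'o' → 'xsyyo'
k=8: add 'm' → 'xsyyom'
k=9: skip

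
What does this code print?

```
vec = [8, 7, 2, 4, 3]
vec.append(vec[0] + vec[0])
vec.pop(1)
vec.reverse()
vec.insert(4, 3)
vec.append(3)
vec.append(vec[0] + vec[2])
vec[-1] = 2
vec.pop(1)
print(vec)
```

append vec[0]+vec[0] = 8+8 = 16 → [8, 7, 2, 4, 3, 16]
pop(1) removes 7 → [8, 2, 4, 3, 16]
reverse → [16, 3, 4, 2, 8]
insert 3 at 4 → [16, 3, 4, 2, 3, 8]
append 3 → [16, 3, 4, 2, 3, 8, 3]
append vec[0]+vec[2] = 16+4 = 20 → [16, 3, 4, 2, 3, 8, 3, 20]
vec[-1] = 2 → [16, 3, 4, 2, 3, 8, 3, 2]
pop(1) removes 3 → [16, 4, 2, 3, 8, 3, 2]

[16, 4, 2, 3, 8, 3, 2]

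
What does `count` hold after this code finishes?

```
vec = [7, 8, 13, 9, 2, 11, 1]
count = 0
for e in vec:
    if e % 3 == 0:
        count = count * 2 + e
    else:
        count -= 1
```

e=7: not %3==0, count = 0-1 = -1
e=8: not %3==0, count = (-1)-1 = -2
e=13: not %3==0, count = (-2)-1 = -3
e=9: %3==0, count = (-3)*2+9 = 3
e=2: not %3==0, count = 3-1 = 2
e=11: not %3==0, count = 2-1 = 1
e=1: not %3==0, count = 1-1 = 0

0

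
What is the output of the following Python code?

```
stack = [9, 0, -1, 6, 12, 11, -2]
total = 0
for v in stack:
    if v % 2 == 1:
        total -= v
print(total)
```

v=9: odd, total = 0-9 = -9
v=0: not odd
v=-1: odd, total = (-9)-(-1) = -8
v=6: not odd
v=12: not odd
v=11: odd, total = (-8)-11 = -19
v=-2: not odd

-19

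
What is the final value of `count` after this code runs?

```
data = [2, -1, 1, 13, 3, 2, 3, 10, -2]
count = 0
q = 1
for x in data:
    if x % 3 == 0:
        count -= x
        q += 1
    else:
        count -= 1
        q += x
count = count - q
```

x=2: not %3==0, count = 0-1 = -1; q=3
x=-1: not %3==0, count = (-1)-1 = -2; q=2
x=1: not %3==0, count = (-2)-1 = -3; q=3
x=13: not %3==0, count = (-3)-1 = -4; q=16
x=3: %3==0, count = (-4)-3 = -7; q=17
x=2: not %3==0, count = (-7)-1 = -8; q=19
x=3: %3==0, count = (-8)-3 = -11; q=20
x=10: not %3==0, count = (-11)-1 = -12; q=30
x=-2: not %3==0, count = (-12)-1 = -13; q=28
count-q = (-13)-28 = -41

-41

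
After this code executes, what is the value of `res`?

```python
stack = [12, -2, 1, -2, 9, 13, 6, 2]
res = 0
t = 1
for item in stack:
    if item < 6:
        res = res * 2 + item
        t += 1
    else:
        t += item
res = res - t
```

item=12: not <6; t=13
item=-2: <6, res = 0*2+(-2) = -2; t=14
item=1: <6, res = (-2)*2+1 = -3; t=15
item=-2: <6, res = (-3)*2+(-2) = -8; t=16
item=9: not <6; t=25
item=13: not <6; t=38
item=6: not <6; t=44
item=2: <6, res = (-8)*2+2 = -14; t=45
res-t = (-14)-45 = -59

-59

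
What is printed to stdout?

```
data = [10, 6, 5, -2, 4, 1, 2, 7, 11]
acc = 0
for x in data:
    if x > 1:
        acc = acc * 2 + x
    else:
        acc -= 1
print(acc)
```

953

x=10: >1, acc = 0*2+10 = 10
x=6: >1, acc = 10*2+6 = 26
x=5: >1, acc = 26*2+5 = 57
x=-2: not >1, acc = 57-1 = 56
x=4: >1, acc = 56*2+4 = 116
x=1: not >1, acc = 116-1 = 115
x=2: >1, acc = 115*2+2 = 232
x=7: >1, acc = 232*2+7 = 471
x=11: >1, acc = 471*2+11 = 953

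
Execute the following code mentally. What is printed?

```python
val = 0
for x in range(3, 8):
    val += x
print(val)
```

x=3: val = 0+3 = 3
x=4: val = 3+4 = 7
x=5: val = 7+5 = 12
x=6: val = 12+6 = 18
x=7: val = 18+7 = 25

25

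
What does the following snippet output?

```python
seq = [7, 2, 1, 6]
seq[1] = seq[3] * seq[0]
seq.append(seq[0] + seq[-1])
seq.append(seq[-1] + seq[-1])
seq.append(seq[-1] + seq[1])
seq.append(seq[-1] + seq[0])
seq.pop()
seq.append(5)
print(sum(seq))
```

seq[1] = seq[3]*seq[0] = 6*7 = 42 → [7, 42, 1, 6]
append seq[0]+seq[-1] = 7+6 = 13 → [7, 42, 1, 6, 13]
append seq[-1]+seq[-1] = 13+13 = 26 → [7, 42, 1, 6, 13, 26]
append seq[-1]+seq[1] = 26+42 = 68 → [7, 42, 1, 6, 13, 26, 68]
append seq[-1]+seq[0] = 68+7 = 75 → [7, 42, 1, 6, 13, 26, 68, 75]
pop() removes 75 → [7, 42, 1, 6, 13, 26, 68]
append 5 → [7, 42, 1, 6, 13, 26, 68, 5]
sum = 168

168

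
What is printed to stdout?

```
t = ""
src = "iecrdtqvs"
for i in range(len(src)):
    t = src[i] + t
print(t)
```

i=0: prepend 'i' → 'i'
i=1: prepend 'e' → 'ei'
i=2: prepend 'c' → 'cei'
i=3: prepend 'r' → 'rcei'
i=4: prepend 'd' → 'drcei'
i=5: prepend 't' → 'tdrcei'
i=6: prepend 'q' → 'qtdrcei'
i=7: prepend 'v' → 'vqtdrcei'
i=8: prepend 's' → 'svqtdrcei'

svqtdrcei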